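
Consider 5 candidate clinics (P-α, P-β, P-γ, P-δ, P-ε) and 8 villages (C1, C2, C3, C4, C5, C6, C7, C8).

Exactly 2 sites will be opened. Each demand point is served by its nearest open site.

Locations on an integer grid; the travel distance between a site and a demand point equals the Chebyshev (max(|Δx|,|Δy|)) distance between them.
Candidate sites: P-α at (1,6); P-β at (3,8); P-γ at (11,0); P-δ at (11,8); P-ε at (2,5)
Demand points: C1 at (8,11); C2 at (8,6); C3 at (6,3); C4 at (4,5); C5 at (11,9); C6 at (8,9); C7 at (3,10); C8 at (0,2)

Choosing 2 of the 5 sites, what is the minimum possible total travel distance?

Open {P-δ, P-ε}.
  C1→P-δ 3, C2→P-δ 3, C3→P-ε 4, C4→P-ε 2, C5→P-δ 1, C6→P-δ 3, C7→P-ε 5, C8→P-ε 3  ⇒ total 24.
Compare {P-α, P-δ}: total 26.
Compare {P-β, P-δ}: total 26.
No size-2 selection does better; minimum is 24.

24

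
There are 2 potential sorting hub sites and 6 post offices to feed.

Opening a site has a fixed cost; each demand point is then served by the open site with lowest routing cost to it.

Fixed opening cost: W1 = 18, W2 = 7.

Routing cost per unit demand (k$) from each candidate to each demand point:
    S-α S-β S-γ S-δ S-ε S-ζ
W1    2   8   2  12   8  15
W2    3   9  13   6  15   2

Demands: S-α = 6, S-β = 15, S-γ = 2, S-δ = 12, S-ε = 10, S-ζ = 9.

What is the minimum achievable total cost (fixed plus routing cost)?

Open {W1, W2}: assign each demand point to its cheapest open site.
  S-α→W1 6×2=12, S-β→W1 15×8=120, S-γ→W1 2×2=4, S-δ→W2 12×6=72, S-ε→W1 10×8=80, S-ζ→W2 9×2=18
  routing cost 306, fixed 25 → total 331.
Compare {W2}: routing cost 419 + fixed 7 = 426.
Compare {W1}: routing cost 495 + fixed 18 = 513.

331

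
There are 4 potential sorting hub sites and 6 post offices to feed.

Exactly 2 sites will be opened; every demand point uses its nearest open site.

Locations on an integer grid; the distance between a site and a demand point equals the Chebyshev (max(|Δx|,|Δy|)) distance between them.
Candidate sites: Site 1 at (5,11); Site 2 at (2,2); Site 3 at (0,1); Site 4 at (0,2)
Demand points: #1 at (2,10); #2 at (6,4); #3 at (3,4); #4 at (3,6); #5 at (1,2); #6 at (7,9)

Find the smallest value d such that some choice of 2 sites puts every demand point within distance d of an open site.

Open {Site 1, Site 2}.
  Farthest demand point is #2 at distance 4 (to Site 2); all others are ≤ 4.
With {Site 1, Site 3} the worst case is 6.
With {Site 1, Site 4} the worst case is 6.
No size-2 selection achieves below 4.

4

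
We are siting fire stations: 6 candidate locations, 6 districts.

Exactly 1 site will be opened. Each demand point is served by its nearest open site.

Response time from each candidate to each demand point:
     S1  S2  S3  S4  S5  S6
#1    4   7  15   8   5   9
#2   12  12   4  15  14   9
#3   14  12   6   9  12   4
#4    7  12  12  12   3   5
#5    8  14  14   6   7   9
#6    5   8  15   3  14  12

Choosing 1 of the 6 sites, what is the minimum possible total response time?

48

Open {#1}.
  S1→#1 4, S2→#1 7, S3→#1 15, S4→#1 8, S5→#1 5, S6→#1 9  ⇒ total 48.
Compare {#4}: total 51.
Compare {#3}: total 57.
No size-1 selection does better; minimum is 48.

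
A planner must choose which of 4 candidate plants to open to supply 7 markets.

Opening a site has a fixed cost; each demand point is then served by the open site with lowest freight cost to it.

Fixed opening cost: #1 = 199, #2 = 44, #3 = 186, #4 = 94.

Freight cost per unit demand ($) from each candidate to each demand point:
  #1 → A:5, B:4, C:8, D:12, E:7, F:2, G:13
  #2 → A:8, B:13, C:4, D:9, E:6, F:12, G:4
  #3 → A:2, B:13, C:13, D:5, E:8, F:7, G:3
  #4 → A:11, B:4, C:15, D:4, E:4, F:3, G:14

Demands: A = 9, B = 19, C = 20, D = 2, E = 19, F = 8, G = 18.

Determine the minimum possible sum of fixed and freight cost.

Open {#2, #4}: assign each demand point to its cheapest open site.
  A→#2 9×8=72, B→#4 19×4=76, C→#2 20×4=80, D→#4 2×4=8, E→#4 19×4=76, F→#4 8×3=24, G→#2 18×4=72
  freight cost 408, fixed 138 → total 546.
Compare {#2, #3, #4}: freight cost 336 + fixed 324 = 660.
Compare {#1, #2}: freight cost 421 + fixed 243 = 664.
Compare {#1, #2, #4}: freight cost 373 + fixed 337 = 710.
All other subsets cost ≥ 660. Minimum total cost: 546.

546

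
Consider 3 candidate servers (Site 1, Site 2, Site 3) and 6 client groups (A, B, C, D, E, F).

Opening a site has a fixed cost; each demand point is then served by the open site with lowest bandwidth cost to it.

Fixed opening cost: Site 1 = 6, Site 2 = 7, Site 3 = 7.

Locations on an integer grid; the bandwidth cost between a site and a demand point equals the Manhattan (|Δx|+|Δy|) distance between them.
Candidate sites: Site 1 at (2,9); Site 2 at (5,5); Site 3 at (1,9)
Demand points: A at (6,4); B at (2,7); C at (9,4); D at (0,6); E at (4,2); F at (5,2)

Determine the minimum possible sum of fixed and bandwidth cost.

Open {Site 2}: assign each demand point to its cheapest open site.
  A→Site 2 2, B→Site 2 5, C→Site 2 5, D→Site 2 6, E→Site 2 4, F→Site 2 3
  bandwidth cost 25, fixed 7 → total 32.
Compare {Site 1, Site 2}: bandwidth cost 21 + fixed 13 = 34.
Compare {Site 2, Site 3}: bandwidth cost 21 + fixed 14 = 35.
Compare {Site 1, Site 2, Site 3}: bandwidth cost 20 + fixed 20 = 40.
All other subsets cost ≥ 34. Minimum total cost: 32.

32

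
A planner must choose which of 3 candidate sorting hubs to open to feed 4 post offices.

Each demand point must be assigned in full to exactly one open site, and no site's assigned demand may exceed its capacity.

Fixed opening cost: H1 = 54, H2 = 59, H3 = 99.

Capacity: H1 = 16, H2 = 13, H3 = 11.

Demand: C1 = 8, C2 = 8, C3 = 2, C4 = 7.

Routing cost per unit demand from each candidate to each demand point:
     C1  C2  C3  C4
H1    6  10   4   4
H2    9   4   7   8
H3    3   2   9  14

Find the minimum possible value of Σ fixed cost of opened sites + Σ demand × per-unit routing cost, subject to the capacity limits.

Open {H1, H2}; cheapest assignment that respects the capacities:
  H1 (cap 16, load 15): C1, C4 — cost 8×6 + 7×4 = 76
  H2 (cap 13, load 10): C2, C3 — cost 8×4 + 2×7 = 46
  Shipping 122, fixed 113 → total 235.
  Any other capacity-feasible assignment to {H1, H2} ships for at least 122.
Compare {H1, H3}: its best feasible assignment gives total 263.
Compare {H1, H2, H3}: its best feasible assignment gives total 304.
Every other set of open sites that can feasibly serve all demand totals ≥ 263 even under its best assignment. Minimum: 235.

235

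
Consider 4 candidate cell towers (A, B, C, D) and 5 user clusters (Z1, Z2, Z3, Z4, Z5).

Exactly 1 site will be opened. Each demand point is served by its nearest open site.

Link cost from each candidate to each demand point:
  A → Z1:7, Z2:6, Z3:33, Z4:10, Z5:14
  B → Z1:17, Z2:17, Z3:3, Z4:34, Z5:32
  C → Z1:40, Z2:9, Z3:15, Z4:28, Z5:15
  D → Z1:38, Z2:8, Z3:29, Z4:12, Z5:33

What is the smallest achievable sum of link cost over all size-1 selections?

70

Open {A}.
  Z1→A 7, Z2→A 6, Z3→A 33, Z4→A 10, Z5→A 14  ⇒ total 70.
Compare {B}: total 103.
Compare {C}: total 107.
No size-1 selection does better; minimum is 70.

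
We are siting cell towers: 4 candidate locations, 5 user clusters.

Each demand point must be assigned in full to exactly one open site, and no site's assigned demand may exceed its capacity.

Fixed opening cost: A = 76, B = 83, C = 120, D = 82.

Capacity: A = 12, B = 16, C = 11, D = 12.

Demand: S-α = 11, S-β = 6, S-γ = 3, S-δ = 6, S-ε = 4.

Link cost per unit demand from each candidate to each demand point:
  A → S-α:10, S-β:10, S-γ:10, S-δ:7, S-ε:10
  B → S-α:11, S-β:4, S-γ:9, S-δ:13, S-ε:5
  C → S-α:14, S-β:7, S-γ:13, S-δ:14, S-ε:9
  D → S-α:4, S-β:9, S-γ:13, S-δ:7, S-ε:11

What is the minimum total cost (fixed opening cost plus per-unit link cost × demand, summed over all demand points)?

398

Open {A, B, D}; cheapest assignment that respects the capacities:
  A (cap 12, load 6): S-δ — cost 6×7 = 42
  B (cap 16, load 13): S-β, S-γ, S-ε — cost 6×4 + 3×9 + 4×5 = 71
  D (cap 12, load 11): S-α — cost 11×4 = 44
  Shipping 157, fixed 241 → total 398.
  Any other capacity-feasible assignment to {A, B, D} ships for at least 157.
Compare {A, C, D}: its best feasible assignment gives total 472.
Compare {B, C, D}: its best feasible assignment gives total 484.
Every other set of open sites that can feasibly serve all demand totals ≥ 472 even under its best assignment. Minimum: 398.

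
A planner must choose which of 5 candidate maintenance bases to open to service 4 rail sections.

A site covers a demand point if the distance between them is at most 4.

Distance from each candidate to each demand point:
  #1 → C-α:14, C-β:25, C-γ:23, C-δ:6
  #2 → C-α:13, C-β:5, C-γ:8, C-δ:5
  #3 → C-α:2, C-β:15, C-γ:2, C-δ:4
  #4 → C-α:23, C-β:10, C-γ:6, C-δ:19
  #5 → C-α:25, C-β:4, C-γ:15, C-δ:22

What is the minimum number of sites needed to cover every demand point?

2

Coverage sets (demand points within 4 of each site):
  #1: {}
  #2: {}
  #3: {C-α, C-γ, C-δ}
  #4: {}
  #5: {C-β}
No single site covers all 4 demand points.
But {#3, #5} covers everything, so the minimum is 2.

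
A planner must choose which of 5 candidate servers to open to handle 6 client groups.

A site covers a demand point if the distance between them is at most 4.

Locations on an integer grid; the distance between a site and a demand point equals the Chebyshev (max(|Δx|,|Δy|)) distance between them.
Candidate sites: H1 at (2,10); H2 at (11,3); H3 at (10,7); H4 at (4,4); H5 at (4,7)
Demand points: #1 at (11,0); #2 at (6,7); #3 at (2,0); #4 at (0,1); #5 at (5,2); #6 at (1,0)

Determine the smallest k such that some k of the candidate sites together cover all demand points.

Coverage sets (demand points within 4 of each site):
  H1: {#2}
  H2: {#1}
  H3: {#2}
  H4: {#2, #3, #4, #5, #6}
  H5: {#2}
No single site covers all 6 demand points.
But {H2, H4} covers everything, so the minimum is 2.

2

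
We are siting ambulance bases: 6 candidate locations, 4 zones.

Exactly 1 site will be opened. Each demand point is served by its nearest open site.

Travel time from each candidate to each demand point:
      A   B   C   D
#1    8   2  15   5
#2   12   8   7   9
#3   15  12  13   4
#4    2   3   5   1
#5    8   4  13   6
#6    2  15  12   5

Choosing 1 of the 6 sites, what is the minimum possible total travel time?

11

Open {#4}.
  A→#4 2, B→#4 3, C→#4 5, D→#4 1  ⇒ total 11.
Compare {#1}: total 30.
Compare {#5}: total 31.
No size-1 selection does better; minimum is 11.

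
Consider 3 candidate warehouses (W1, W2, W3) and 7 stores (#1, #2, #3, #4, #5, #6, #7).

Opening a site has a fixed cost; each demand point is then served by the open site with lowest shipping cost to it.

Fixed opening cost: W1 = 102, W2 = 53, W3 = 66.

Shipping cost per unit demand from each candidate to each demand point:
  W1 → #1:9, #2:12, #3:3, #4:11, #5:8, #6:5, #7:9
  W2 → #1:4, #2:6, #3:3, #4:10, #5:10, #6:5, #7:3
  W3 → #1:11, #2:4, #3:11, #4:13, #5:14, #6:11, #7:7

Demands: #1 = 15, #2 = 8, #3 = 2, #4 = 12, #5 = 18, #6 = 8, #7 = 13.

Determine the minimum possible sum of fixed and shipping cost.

546

Open {W2}: assign each demand point to its cheapest open site.
  #1→W2 15×4=60, #2→W2 8×6=48, #3→W2 2×3=6, #4→W2 12×10=120, #5→W2 18×10=180, #6→W2 8×5=40, #7→W2 13×3=39
  shipping cost 493, fixed 53 → total 546.
Compare {W2, W3}: shipping cost 477 + fixed 119 = 596.
Compare {W1, W2}: shipping cost 457 + fixed 155 = 612.
Compare {W1, W2, W3}: shipping cost 441 + fixed 221 = 662.
All other subsets cost ≥ 596. Minimum total cost: 546.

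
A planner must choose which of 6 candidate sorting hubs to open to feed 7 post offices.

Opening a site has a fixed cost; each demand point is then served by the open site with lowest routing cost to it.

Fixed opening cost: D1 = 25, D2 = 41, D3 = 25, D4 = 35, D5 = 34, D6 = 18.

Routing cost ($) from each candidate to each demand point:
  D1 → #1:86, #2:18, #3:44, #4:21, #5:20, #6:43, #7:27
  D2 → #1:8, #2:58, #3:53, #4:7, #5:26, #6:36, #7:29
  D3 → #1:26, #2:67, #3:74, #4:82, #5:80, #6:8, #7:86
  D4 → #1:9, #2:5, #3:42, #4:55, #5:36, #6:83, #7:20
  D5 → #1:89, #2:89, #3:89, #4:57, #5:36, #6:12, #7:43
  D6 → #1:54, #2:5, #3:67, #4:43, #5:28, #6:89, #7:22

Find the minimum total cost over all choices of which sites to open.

210

Open {D1, D3, D4}: assign each demand point to its cheapest open site.
  #1→D4 9, #2→D4 5, #3→D4 42, #4→D1 21, #5→D1 20, #6→D3 8, #7→D4 20
  routing cost 125, fixed 85 → total 210.
Compare {D2, D3, D6}: routing cost 129 + fixed 84 = 213.
Compare {D1, D3}: routing cost 164 + fixed 50 = 214.
Compare {D1, D3, D6}: routing cost 146 + fixed 68 = 214.
All other subsets cost ≥ 213. Minimum total cost: 210.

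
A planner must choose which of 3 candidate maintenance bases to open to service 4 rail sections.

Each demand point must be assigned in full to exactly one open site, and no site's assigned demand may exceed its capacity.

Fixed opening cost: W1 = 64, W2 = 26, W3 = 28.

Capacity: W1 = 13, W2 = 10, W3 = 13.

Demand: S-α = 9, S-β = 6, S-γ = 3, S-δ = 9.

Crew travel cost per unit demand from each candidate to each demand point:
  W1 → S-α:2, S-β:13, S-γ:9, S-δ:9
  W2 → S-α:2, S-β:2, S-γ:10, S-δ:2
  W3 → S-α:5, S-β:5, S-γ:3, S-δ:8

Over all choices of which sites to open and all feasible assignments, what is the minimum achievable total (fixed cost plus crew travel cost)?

Open {W1, W2, W3}; cheapest assignment that respects the capacities:
  W1 (cap 13, load 9): S-α — cost 9×2 = 18
  W2 (cap 10, load 9): S-δ — cost 9×2 = 18
  W3 (cap 13, load 9): S-β, S-γ — cost 6×5 + 3×3 = 39
  Shipping 75, fixed 118 → total 193.
  Any other capacity-feasible assignment to {W1, W2, W3} ships for at least 75.
Total demand is 27 and no other set of sites has combined capacity ≥ 27, so {W1, W2, W3} is the only feasible choice of open sites. Minimum: 193.

193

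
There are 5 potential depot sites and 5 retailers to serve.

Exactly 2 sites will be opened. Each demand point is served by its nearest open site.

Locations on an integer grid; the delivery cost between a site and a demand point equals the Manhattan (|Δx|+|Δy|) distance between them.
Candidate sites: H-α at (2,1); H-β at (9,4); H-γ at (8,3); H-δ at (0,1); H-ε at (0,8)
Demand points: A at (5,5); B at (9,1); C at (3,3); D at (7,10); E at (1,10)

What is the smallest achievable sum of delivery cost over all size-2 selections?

24

Open {H-γ, H-ε}.
  A→H-γ 5, B→H-γ 3, C→H-γ 5, D→H-γ 8, E→H-ε 3  ⇒ total 24.
Compare {H-β, H-ε}: total 26.
Compare {H-α, H-β}: total 29.
No size-2 selection does better; minimum is 24.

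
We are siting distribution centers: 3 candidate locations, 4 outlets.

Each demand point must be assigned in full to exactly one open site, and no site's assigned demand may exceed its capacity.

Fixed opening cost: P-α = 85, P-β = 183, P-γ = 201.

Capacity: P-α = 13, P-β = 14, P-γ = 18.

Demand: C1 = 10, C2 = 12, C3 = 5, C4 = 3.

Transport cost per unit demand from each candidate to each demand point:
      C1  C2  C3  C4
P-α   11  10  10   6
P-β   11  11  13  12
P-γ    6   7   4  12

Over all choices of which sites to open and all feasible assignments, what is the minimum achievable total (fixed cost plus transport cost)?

Open {P-α, P-γ}; cheapest assignment that respects the capacities:
  P-α (cap 13, load 13): C1, C4 — cost 10×11 + 3×6 = 128
  P-γ (cap 18, load 17): C2, C3 — cost 12×7 + 5×4 = 104
  Shipping 232, fixed 286 → total 518.
  Any other capacity-feasible assignment to {P-α, P-γ} ships for at least 232.
Compare {P-β, P-γ}: its best feasible assignment gives total 632.
Compare {P-α, P-β, P-γ}: its best feasible assignment gives total 699.
Every other set of open sites that can feasibly serve all demand totals ≥ 632 even under its best assignment. Minimum: 518.

518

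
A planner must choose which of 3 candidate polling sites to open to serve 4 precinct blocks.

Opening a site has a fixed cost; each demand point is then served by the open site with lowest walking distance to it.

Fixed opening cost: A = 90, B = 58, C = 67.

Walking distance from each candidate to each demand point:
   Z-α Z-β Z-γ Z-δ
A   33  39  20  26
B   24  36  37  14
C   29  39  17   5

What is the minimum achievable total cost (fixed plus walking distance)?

Open {C}: assign each demand point to its cheapest open site.
  Z-α→C 29, Z-β→C 39, Z-γ→C 17, Z-δ→C 5
  walking distance 90, fixed 67 → total 157.
Compare {B}: walking distance 111 + fixed 58 = 169.
Compare {B, C}: walking distance 82 + fixed 125 = 207.
Compare {A}: walking distance 118 + fixed 90 = 208.
All other subsets cost ≥ 169. Minimum total cost: 157.

157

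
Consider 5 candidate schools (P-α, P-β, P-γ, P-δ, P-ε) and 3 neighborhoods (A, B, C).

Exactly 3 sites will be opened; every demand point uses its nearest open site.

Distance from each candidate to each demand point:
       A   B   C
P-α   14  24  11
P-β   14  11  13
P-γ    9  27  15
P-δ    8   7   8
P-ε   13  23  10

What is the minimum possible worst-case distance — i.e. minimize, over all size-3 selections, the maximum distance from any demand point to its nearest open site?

8

Open {P-α, P-β, P-δ}.
  Farthest demand point is A at distance 8 (to P-δ); all others are ≤ 8.
With {P-α, P-γ, P-δ} the worst case is 8.
With {P-α, P-δ, P-ε} the worst case is 8.
No size-3 selection achieves below 8.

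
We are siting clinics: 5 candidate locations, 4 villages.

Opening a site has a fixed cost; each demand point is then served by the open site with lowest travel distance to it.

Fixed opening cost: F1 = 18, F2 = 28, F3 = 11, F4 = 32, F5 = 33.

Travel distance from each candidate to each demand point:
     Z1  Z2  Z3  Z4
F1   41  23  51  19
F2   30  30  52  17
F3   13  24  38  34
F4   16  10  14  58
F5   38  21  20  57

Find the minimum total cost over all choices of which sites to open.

Open {F1, F4}: assign each demand point to its cheapest open site.
  Z1→F4 16, Z2→F4 10, Z3→F4 14, Z4→F1 19
  travel distance 59, fixed 50 → total 109.
Compare {F3, F4}: travel distance 71 + fixed 43 = 114.
Compare {F2, F4}: travel distance 57 + fixed 60 = 117.
Compare {F1, F3, F4}: travel distance 56 + fixed 61 = 117.
All other subsets cost ≥ 114. Minimum total cost: 109.

109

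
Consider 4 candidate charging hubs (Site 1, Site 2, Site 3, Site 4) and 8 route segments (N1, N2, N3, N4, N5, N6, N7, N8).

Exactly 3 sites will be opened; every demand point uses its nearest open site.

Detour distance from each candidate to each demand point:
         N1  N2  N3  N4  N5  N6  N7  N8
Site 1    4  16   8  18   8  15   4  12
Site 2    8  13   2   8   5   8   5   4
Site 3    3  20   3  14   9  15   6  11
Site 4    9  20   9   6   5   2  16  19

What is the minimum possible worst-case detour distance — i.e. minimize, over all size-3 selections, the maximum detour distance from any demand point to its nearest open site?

13

Open {Site 1, Site 2, Site 3}.
  Farthest demand point is N2 at detour distance 13 (to Site 2); all others are ≤ 13.
With {Site 1, Site 2, Site 4} the worst case is 13.
With {Site 2, Site 3, Site 4} the worst case is 13.
No size-3 selection achieves below 13.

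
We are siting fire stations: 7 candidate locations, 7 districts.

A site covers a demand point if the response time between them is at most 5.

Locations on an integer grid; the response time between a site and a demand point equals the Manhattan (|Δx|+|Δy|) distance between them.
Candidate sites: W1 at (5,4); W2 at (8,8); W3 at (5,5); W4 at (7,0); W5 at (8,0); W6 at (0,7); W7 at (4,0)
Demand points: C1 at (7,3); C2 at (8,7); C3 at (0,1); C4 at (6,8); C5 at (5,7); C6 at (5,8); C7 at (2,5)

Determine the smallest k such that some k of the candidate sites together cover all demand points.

2

Coverage sets (demand points within 5 of each site):
  W1: {C1, C4, C5, C6, C7}
  W2: {C2, C4, C5, C6}
  W3: {C1, C2, C4, C5, C6, C7}
  W4: {C1}
  W5: {C1}
  W6: {C5, C7}
  W7: {C3}
No single site covers all 7 demand points.
But {W3, W7} covers everything, so the minimum is 2.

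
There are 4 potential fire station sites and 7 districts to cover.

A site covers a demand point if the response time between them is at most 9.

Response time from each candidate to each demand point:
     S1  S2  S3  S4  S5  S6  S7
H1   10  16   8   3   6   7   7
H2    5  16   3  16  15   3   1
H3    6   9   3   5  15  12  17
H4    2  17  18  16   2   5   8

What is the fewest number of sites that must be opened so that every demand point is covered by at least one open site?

2

Coverage sets (demand points within 9 of each site):
  H1: {S3, S4, S5, S6, S7}
  H2: {S1, S3, S6, S7}
  H3: {S1, S2, S3, S4}
  H4: {S1, S5, S6, S7}
No single site covers all 7 demand points.
But {H1, H3} covers everything, so the minimum is 2.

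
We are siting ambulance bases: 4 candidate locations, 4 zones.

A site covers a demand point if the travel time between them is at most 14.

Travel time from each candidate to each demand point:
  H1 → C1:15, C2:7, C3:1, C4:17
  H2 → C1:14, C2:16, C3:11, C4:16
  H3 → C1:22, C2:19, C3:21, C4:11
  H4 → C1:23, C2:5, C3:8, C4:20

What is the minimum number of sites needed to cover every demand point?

Coverage sets (demand points within 14 of each site):
  H1: {C2, C3}
  H2: {C1, C3}
  H3: {C4}
  H4: {C2, C3}
No 2 sites suffice: every size-2 union leaves at least one demand point uncovered.
But {H1, H2, H3} covers everything, so the minimum is 3.

3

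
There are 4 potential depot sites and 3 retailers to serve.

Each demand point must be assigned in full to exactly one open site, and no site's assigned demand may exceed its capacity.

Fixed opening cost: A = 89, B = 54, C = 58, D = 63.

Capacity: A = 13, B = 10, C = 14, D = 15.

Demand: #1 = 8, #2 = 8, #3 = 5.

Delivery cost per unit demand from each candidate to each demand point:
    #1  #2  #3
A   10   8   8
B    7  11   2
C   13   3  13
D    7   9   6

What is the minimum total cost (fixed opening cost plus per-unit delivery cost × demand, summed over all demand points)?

231

Open {C, D}; cheapest assignment that respects the capacities:
  C (cap 14, load 8): #2 — cost 8×3 = 24
  D (cap 15, load 13): #1, #3 — cost 8×7 + 5×6 = 86
  Shipping 110, fixed 121 → total 231.
  Any other capacity-feasible assignment to {C, D} ships for at least 110.
Compare {B, C}: its best feasible assignment gives total 257.
Compare {B, C, D}: its best feasible assignment gives total 265.
Every other set of open sites that can feasibly serve all demand totals ≥ 257 even under its best assignment. Minimum: 231.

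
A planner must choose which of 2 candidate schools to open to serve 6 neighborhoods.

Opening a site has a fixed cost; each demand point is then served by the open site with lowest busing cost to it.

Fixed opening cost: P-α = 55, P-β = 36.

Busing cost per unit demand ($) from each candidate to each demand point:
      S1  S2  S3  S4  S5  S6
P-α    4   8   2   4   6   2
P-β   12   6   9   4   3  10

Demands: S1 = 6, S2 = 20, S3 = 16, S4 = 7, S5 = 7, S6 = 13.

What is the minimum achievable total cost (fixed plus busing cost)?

Open {P-α, P-β}: assign each demand point to its cheapest open site.
  S1→P-α 6×4=24, S2→P-β 20×6=120, S3→P-α 16×2=32, S4→P-α 7×4=28, S5→P-β 7×3=21, S6→P-α 13×2=26
  busing cost 251, fixed 91 → total 342.
Compare {P-α}: busing cost 312 + fixed 55 = 367.
Compare {P-β}: busing cost 515 + fixed 36 = 551.

342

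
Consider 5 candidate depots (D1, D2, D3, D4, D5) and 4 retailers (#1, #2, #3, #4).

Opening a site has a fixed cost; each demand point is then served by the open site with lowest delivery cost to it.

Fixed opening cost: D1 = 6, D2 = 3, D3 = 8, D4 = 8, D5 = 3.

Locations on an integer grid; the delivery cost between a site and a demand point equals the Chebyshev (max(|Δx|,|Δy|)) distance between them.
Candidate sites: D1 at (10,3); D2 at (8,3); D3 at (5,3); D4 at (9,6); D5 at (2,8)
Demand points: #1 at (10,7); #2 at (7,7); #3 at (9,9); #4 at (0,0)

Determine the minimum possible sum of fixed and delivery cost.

23

Open {D4}: assign each demand point to its cheapest open site.
  #1→D4 1, #2→D4 2, #3→D4 3, #4→D4 9
  delivery cost 15, fixed 8 → total 23.
Compare {D2}: delivery cost 22 + fixed 3 = 25.
Compare {D2, D4}: delivery cost 14 + fixed 11 = 25.
Compare {D4, D5}: delivery cost 14 + fixed 11 = 25.
All other subsets cost ≥ 25. Minimum total cost: 23.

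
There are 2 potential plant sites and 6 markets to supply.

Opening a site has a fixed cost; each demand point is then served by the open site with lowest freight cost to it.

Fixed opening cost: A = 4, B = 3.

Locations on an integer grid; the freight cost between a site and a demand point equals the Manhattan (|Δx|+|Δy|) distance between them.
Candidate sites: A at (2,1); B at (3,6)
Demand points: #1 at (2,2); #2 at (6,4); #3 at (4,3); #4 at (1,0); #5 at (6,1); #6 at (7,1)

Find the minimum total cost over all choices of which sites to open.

27

Open {A}: assign each demand point to its cheapest open site.
  #1→A 1, #2→A 7, #3→A 4, #4→A 2, #5→A 4, #6→A 5
  freight cost 23, fixed 4 → total 27.
Compare {A, B}: freight cost 21 + fixed 7 = 28.
Compare {B}: freight cost 39 + fixed 3 = 42.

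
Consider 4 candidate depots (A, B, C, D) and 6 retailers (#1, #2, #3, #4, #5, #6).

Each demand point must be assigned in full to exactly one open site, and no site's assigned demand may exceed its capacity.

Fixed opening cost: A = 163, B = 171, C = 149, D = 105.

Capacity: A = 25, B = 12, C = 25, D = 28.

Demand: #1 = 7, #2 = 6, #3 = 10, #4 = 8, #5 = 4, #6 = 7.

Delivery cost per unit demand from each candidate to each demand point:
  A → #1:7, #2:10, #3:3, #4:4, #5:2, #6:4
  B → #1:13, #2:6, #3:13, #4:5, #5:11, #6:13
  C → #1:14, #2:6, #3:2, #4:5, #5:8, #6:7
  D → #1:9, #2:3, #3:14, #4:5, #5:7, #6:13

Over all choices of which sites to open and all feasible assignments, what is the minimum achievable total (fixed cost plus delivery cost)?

455

Open {A, D}; cheapest assignment that respects the capacities:
  A (cap 25, load 21): #3, #5, #6 — cost 10×3 + 4×2 + 7×4 = 66
  D (cap 28, load 21): #1, #2, #4 — cost 7×9 + 6×3 + 8×5 = 121
  Shipping 187, fixed 268 → total 455.
  Any other capacity-feasible assignment to {A, D} ships for at least 187.
Compare {C, D}: its best feasible assignment gives total 472.
Compare {A, C}: its best feasible assignment gives total 493.
Every other set of open sites that can feasibly serve all demand totals ≥ 472 even under its best assignment. Minimum: 455.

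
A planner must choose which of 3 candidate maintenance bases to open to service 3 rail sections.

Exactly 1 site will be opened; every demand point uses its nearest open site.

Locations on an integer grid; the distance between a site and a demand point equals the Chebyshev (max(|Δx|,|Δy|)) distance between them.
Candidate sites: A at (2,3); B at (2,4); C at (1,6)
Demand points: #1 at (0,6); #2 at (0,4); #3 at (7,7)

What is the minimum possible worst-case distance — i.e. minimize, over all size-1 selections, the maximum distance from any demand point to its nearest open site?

Open {A}.
  Farthest demand point is #3 at distance 5 (to A); all others are ≤ 5.
With {B} the worst case is 5.
With {C} the worst case is 6.
No size-1 selection achieves below 5.

5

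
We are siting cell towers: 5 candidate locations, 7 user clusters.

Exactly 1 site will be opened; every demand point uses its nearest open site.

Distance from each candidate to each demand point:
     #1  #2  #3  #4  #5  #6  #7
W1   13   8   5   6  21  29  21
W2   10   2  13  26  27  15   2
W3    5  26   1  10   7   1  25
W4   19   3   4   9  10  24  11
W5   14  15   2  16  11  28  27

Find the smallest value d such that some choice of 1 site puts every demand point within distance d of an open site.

24

Open {W4}.
  Farthest demand point is #6 at distance 24 (to W4); all others are ≤ 24.
With {W3} the worst case is 26.
With {W2} the worst case is 27.
No size-1 selection achieves below 24.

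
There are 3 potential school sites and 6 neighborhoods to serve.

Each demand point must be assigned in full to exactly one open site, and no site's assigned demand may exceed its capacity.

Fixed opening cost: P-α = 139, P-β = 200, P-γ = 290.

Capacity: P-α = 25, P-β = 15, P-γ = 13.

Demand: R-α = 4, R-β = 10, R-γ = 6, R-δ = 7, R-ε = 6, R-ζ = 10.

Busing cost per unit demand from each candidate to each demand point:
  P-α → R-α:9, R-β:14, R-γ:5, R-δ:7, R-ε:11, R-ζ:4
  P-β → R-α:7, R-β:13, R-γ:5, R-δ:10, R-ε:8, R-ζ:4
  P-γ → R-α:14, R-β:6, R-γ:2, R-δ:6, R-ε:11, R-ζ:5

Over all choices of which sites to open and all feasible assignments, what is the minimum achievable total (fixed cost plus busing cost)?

Open {P-α, P-β, P-γ}; cheapest assignment that respects the capacities:
  P-α (cap 25, load 23): R-γ, R-δ, R-ζ — cost 6×5 + 7×7 + 10×4 = 119
  P-β (cap 15, load 10): R-α, R-ε — cost 4×7 + 6×8 = 76
  P-γ (cap 13, load 10): R-β — cost 10×6 = 60
  Shipping 255, fixed 629 → total 884.
  Any other capacity-feasible assignment to {P-α, P-β, P-γ} ships for at least 255.
Total demand is 43 and no other set of sites has combined capacity ≥ 43, so {P-α, P-β, P-γ} is the only feasible choice of open sites. Minimum: 884.

884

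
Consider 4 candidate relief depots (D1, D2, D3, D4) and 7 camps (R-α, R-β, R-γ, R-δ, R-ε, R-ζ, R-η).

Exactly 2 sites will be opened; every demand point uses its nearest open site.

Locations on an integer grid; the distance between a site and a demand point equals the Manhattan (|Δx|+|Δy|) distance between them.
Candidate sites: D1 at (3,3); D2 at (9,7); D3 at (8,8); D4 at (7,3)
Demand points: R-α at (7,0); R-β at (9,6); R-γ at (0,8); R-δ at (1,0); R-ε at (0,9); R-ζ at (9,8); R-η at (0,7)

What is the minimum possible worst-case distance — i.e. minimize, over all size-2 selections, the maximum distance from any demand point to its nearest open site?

9

Open {D1, D2}.
  Farthest demand point is R-ε at distance 9 (to D1); all others are ≤ 9.
With {D1, D3} the worst case is 9.
With {D1, D4} the worst case is 9.
No size-2 selection achieves below 9.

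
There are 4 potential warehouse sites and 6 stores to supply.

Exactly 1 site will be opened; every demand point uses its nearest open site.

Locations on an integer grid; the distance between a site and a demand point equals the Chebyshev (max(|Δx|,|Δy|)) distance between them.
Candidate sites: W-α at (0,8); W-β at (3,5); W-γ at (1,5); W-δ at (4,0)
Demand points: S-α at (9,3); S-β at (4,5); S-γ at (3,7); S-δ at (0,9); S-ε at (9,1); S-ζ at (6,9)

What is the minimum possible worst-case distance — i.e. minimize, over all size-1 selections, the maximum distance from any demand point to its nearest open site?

6

Open {W-β}.
  Farthest demand point is S-α at distance 6 (to W-β); all others are ≤ 6.
With {W-γ} the worst case is 8.
With {W-α} the worst case is 9.
No size-1 selection achieves below 6.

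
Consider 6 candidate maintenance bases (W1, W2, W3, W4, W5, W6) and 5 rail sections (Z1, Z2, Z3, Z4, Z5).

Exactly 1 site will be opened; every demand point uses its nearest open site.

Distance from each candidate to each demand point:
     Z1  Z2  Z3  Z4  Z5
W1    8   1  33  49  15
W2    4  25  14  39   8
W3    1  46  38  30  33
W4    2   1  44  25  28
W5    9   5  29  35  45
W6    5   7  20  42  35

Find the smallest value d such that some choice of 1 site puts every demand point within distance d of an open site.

39

Open {W2}.
  Farthest demand point is Z4 at distance 39 (to W2); all others are ≤ 39.
With {W6} the worst case is 42.
With {W4} the worst case is 44.
No size-1 selection achieves below 39.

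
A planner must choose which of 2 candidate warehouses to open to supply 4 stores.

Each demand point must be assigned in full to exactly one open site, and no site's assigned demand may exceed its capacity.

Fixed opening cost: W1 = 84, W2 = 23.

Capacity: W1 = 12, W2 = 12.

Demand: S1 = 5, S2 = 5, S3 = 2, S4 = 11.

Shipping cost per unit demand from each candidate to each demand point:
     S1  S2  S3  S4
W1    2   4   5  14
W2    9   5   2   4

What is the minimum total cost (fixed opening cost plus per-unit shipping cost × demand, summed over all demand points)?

191

Open {W1, W2}; cheapest assignment that respects the capacities:
  W1 (cap 12, load 12): S1, S2, S3 — cost 5×2 + 5×4 + 2×5 = 40
  W2 (cap 12, load 11): S4 — cost 11×4 = 44
  Shipping 84, fixed 107 → total 191.
  Any other capacity-feasible assignment to {W1, W2} ships for at least 84.
Total demand is 23 and no other set of sites has combined capacity ≥ 23, so {W1, W2} is the only feasible choice of open sites. Minimum: 191.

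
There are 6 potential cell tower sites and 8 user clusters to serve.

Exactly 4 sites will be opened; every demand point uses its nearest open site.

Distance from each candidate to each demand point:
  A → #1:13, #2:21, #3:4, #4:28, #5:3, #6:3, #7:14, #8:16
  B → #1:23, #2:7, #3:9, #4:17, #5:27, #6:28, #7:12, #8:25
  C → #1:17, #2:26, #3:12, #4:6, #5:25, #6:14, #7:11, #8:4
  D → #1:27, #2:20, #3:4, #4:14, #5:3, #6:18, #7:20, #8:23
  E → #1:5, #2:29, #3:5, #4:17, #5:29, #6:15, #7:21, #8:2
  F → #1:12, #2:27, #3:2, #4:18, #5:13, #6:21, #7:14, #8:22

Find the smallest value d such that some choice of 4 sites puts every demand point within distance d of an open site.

11

Open {A, B, C, E}.
  Farthest demand point is #7 at distance 11 (to C); all others are ≤ 11.
With {A, B, C, F} the worst case is 12.
With {A, B, C, D} the worst case is 13.
No size-4 selection achieves below 11.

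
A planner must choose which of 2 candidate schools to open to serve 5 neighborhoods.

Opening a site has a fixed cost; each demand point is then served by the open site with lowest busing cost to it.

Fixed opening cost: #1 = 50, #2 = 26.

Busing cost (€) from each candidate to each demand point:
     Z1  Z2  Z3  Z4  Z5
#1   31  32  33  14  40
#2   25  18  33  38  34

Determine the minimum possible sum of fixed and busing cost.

Open {#2}: assign each demand point to its cheapest open site.
  Z1→#2 25, Z2→#2 18, Z3→#2 33, Z4→#2 38, Z5→#2 34
  busing cost 148, fixed 26 → total 174.
Compare {#1}: busing cost 150 + fixed 50 = 200.
Compare {#1, #2}: busing cost 124 + fixed 76 = 200.

174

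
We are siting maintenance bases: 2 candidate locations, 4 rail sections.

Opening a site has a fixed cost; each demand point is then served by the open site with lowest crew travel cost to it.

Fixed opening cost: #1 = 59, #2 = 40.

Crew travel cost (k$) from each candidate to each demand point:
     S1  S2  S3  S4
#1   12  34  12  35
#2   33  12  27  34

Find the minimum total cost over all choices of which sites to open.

Open {#2}: assign each demand point to its cheapest open site.
  S1→#2 33, S2→#2 12, S3→#2 27, S4→#2 34
  crew travel cost 106, fixed 40 → total 146.
Compare {#1}: crew travel cost 93 + fixed 59 = 152.
Compare {#1, #2}: crew travel cost 70 + fixed 99 = 169.

146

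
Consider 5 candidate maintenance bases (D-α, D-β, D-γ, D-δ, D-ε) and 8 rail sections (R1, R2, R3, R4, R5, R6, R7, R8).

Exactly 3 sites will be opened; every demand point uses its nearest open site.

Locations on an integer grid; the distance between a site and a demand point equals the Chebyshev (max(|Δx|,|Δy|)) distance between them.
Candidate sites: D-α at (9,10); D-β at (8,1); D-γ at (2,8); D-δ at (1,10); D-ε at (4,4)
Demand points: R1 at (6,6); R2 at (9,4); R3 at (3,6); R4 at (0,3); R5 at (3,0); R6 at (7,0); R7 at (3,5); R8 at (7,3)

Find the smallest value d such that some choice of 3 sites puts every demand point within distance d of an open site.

Open {D-α, D-β, D-ε}.
  Farthest demand point is R4 at distance 4 (to D-ε); all others are ≤ 4.
With {D-β, D-γ, D-ε} the worst case is 4.
With {D-β, D-δ, D-ε} the worst case is 4.
No size-3 selection achieves below 4.

4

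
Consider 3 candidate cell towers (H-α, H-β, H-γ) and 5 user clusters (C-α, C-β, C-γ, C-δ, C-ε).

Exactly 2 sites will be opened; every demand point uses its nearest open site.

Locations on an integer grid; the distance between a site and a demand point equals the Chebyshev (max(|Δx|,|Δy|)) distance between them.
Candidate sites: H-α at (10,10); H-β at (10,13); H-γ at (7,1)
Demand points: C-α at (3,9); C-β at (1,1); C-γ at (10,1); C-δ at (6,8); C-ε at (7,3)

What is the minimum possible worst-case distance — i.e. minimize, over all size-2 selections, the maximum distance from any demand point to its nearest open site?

7

Open {H-α, H-γ}.
  Farthest demand point is C-α at distance 7 (to H-α); all others are ≤ 7.
With {H-β, H-γ} the worst case is 7.
With {H-α, H-β} the worst case is 9.
No size-2 selection achieves below 7.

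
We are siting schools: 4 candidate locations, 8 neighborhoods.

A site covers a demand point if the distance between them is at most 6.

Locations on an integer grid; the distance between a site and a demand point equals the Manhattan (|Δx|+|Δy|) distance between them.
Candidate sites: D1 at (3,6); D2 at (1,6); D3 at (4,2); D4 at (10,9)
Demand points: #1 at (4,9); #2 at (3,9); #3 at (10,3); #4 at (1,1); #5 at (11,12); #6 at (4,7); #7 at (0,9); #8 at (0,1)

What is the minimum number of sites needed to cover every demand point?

2

Coverage sets (demand points within 6 of each site):
  D1: {#1, #2, #6, #7}
  D2: {#1, #2, #4, #6, #7, #8}
  D3: {#4, #6, #8}
  D4: {#1, #3, #5}
No single site covers all 8 demand points.
But {D2, D4} covers everything, so the minimum is 2.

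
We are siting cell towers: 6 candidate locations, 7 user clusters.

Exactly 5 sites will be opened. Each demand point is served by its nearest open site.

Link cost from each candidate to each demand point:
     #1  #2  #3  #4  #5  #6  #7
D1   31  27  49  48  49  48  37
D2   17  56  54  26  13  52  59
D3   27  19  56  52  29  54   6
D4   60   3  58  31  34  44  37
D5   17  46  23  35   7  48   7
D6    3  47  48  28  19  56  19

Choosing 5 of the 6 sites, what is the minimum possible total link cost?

112

Open {D2, D3, D4, D5, D6}.
  #1→D6 3, #2→D4 3, #3→D5 23, #4→D2 26, #5→D5 7, #6→D4 44, #7→D3 6  ⇒ total 112.
Compare {D1, D2, D4, D5, D6}: total 113.
Compare {D1, D3, D4, D5, D6}: total 114.
No size-5 selection does better; minimum is 112.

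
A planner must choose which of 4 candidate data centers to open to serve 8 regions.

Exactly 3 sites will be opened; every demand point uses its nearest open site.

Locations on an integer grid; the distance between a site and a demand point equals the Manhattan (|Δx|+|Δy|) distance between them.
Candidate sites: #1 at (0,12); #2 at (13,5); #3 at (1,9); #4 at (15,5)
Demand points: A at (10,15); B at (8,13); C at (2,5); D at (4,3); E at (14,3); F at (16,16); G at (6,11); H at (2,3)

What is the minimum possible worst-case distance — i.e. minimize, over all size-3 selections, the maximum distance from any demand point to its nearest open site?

13

Open {#1, #2, #4}.
  Farthest demand point is A at distance 13 (to #1); all others are ≤ 13.
With {#1, #3, #4} the worst case is 13.
With {#2, #3, #4} the worst case is 13.
No size-3 selection achieves below 13.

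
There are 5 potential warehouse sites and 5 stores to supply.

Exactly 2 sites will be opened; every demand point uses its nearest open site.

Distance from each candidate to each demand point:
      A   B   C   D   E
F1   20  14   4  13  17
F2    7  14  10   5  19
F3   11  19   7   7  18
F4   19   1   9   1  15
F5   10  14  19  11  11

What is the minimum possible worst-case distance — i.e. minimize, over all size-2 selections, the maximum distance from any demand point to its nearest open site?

Open {F4, F5}.
  Farthest demand point is E at distance 11 (to F5); all others are ≤ 11.
With {F1, F5} the worst case is 14.
With {F2, F5} the worst case is 14.
No size-2 selection achieves below 11.

11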